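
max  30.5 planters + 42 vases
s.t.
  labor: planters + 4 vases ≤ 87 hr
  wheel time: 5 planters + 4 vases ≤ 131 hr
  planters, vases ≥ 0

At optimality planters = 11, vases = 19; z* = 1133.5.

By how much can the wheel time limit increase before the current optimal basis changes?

Binding constraints: labor, wheel time. The basis is B = [[1,4],[5,4]] with det -16.
Per unit increase in wheel time, x* moves by d = (0.25, -0.0625).
The basis stays optimal until vases reaches 0; allowable increase = 304 hr.

304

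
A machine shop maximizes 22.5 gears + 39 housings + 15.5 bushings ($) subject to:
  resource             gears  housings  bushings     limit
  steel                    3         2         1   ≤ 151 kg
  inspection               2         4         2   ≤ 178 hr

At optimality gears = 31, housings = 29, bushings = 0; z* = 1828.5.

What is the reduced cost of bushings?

Both steel and inspection are binding at x*.
Dual feasibility on the basic columns requires 3·y_steel + 2·y_inspection = 22.5, 2·y_steel + 4·y_inspection = 39.
Solving: y_steel = 1.5, y_inspection = 9.
Reduced cost of bushings: c₃ − yᵀa₃ = 15.5 − (1.5·1 + 9·2) = 15.5 − 19.5 = -4.

-4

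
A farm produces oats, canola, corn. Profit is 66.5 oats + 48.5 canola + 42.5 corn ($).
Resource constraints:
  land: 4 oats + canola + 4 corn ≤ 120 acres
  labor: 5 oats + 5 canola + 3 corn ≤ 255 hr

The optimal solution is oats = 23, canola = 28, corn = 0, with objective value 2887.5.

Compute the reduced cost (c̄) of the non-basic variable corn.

-7

At the optimum: land uses 120 of 120 (binding); labor uses 255 of 255 (binding).
From A_Bᵀ y = c: 4·y_land + 5·y_labor = 66.5; 1·y_land + 5·y_labor = 48.5.
→ y_land = 6 and y_labor = 8.5.
Reduced cost of corn: c₃ − yᵀa₃ = 42.5 − (6·4 + 8.5·3) = 42.5 − 49.5 = -7.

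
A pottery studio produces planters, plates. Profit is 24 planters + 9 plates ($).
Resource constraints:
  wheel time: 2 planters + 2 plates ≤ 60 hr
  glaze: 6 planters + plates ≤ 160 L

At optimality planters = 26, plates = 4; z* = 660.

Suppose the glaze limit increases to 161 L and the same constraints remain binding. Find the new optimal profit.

At the optimum: wheel time uses 60 of 60 (binding); glaze uses 160 of 160 (binding).
From A_Bᵀ y = c: 2·y_wheel time + 6·y_glaze = 24; 2·y_wheel time + 1·y_glaze = 9.
Solving: y_wheel time = 3, y_glaze = 3.
Δz = y_glaze·Δb = 3 × (1) = 3, so new z* = 660 + 3 = 663.

663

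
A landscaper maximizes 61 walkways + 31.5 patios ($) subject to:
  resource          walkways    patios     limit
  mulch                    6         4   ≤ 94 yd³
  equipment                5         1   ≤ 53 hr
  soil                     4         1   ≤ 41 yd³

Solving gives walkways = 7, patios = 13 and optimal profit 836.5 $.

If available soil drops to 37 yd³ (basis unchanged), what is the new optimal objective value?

814.5

Check each constraint at x*: mulch 94/94 (tight); equipment 48/53 (slack 5); soil 41/41 (tight).
By complementary slackness, y = 0 for the non-binding constraint.
From A_Bᵀ y = c: 6·y_mulch + 4·y_soil = 61; 4·y_mulch + 1·y_soil = 31.5.
→ y_mulch = 6.5 and y_soil = 5.5.
Δz = y_soil·Δb = 5.5 × (-4) = -22, so new z* = 836.5 − 22 = 814.5.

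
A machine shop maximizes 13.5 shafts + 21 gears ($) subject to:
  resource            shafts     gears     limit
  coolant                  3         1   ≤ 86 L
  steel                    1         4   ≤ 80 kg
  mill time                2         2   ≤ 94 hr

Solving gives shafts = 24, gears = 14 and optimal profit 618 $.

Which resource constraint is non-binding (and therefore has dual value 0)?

mill time

coolant: 86/86 (binding)
steel: 80/80 (binding)
mill time: 76/94 (slack 18)
By complementary slackness, a constraint with positive slack has shadow price 0 → mill time.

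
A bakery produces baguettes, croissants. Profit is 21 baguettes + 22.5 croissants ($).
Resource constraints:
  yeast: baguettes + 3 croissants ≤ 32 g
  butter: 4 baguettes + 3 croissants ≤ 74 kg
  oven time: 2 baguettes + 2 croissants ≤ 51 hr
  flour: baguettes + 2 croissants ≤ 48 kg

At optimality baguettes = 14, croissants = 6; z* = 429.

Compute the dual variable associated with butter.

4.5

At the optimum: yeast uses 32 of 32 (binding); butter uses 74 of 74 (binding); oven time uses 40 of 51 (slack = 11); flour uses 26 of 48 (slack = 22).
Since oven time, flour are not tight, their duals are 0.
Dual feasibility on the basic columns requires 1·y_yeast + 4·y_butter = 21, 3·y_yeast + 3·y_butter = 22.5.
This yields shadow prices y_yeast = 3, y_butter = 4.5.
Shadow price of butter = 4.5.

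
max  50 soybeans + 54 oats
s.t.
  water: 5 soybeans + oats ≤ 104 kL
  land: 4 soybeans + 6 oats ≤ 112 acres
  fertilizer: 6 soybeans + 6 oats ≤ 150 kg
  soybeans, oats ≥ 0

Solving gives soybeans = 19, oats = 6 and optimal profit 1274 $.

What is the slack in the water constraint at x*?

water used = 5·19 + 1·6 = 101; slack = 104 − 101 = 3.

3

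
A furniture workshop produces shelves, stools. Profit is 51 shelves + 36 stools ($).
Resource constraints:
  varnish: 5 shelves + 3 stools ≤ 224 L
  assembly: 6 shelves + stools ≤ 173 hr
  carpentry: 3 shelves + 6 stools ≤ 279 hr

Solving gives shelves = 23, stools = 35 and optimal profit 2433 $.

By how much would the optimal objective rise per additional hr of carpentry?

Binding: assembly and carpentry. Non-binding: varnish (4 unused).
Slack constraints have shadow price 0 (complementary slackness).
The binding rows give the dual system: 6·y_assembly + 3·y_carpentry = 51 and 1·y_assembly + 6·y_carpentry = 36.
Solving: y_assembly = 6, y_carpentry = 5.
Shadow price of carpentry = 5.

5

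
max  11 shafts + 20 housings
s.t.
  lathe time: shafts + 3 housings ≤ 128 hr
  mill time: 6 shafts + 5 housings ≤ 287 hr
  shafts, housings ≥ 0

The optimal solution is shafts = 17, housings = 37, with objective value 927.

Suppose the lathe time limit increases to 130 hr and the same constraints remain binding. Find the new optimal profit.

937

Both lathe time and mill time are binding at x*.
From A_Bᵀ y = c: 1·y_lathe time + 6·y_mill time = 11; 3·y_lathe time + 5·y_mill time = 20.
This yields shadow prices y_lathe time = 5, y_mill time = 1.
Δz = y_lathe time·Δb = 5 × (2) = 10, so new z* = 927 + 10 = 937.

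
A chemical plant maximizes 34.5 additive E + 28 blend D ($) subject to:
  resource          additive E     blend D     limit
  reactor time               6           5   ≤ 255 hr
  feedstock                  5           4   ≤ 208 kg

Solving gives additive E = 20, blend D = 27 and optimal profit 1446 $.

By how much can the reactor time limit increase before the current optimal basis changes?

5

Binding constraints: reactor time, feedstock. The basis is B = [[6,5],[5,4]] with det -1.
Per unit increase in reactor time, x* moves by d = (-4, 5).
The basis stays optimal until additive E reaches 0; allowable increase = 5 hr.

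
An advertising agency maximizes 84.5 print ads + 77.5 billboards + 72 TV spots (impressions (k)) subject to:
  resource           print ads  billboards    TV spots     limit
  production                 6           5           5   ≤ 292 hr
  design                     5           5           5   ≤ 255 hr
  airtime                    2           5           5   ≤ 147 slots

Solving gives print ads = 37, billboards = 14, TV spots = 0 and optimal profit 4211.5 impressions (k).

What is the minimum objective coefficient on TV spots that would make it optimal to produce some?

77.5

Check each constraint at x*: production 292/292 (tight); design 255/255 (tight); airtime 144/147 (slack 3).
Since airtime is not tight, its dual is 0.
Dual feasibility on the basic columns requires 6·y_production + 5·y_design = 84.5, 5·y_production + 5·y_design = 77.5.
This yields shadow prices y_production = 7, y_design = 8.5.
TV spots enters the basis when its profit ≥ yᵀa₃ = 7·5 + 8.5·5 = 77.5.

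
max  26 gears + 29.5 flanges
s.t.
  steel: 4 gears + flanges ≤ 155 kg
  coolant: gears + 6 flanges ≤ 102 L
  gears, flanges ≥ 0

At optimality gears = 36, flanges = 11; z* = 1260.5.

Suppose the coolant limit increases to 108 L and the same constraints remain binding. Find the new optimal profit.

Check each constraint at x*: steel 155/155 (tight); coolant 102/102 (tight).
Dual feasibility on the basic columns requires 4·y_steel + 1·y_coolant = 26, 1·y_steel + 6·y_coolant = 29.5.
→ y_steel = 5.5 and y_coolant = 4.
Δz = y_coolant·Δb = 4 × (6) = 24, so new z* = 1260.5 + 24 = 1284.5.

1284.5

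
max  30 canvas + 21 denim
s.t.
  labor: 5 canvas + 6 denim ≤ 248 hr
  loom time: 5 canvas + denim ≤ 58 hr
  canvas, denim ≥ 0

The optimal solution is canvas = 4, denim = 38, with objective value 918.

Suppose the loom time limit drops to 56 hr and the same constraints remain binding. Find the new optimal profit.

At the optimum: labor uses 248 of 248 (binding); loom time uses 58 of 58 (binding).
Dual feasibility on the basic columns requires 5·y_labor + 5·y_loom time = 30, 6·y_labor + 1·y_loom time = 21.
This yields shadow prices y_labor = 3, y_loom time = 3.
Δz = y_loom time·Δb = 3 × (-2) = -6, so new z* = 918 − 6 = 912.

912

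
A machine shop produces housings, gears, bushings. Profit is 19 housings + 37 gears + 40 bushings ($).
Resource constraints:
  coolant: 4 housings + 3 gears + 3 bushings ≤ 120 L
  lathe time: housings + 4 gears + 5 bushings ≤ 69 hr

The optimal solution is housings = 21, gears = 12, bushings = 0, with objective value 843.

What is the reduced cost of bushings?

At the optimum: coolant uses 120 of 120 (binding); lathe time uses 69 of 69 (binding).
From A_Bᵀ y = c: 4·y_coolant + 1·y_lathe time = 19; 3·y_coolant + 4·y_lathe time = 37.
Solving: y_coolant = 3, y_lathe time = 7.
Reduced cost of bushings: c₃ − yᵀa₃ = 40 − (3·3 + 7·5) = 40 − 44 = -4.

-4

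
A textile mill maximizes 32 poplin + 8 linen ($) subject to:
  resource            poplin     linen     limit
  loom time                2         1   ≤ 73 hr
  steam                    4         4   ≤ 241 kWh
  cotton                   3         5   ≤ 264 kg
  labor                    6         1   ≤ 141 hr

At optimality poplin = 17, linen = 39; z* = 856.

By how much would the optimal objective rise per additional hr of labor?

At the optimum: loom time uses 73 of 73 (binding); steam uses 224 of 241 (slack = 17); cotton uses 246 of 264 (slack = 18); labor uses 141 of 141 (binding).
By complementary slackness, y = 0 for the non-binding constraints.
Dual feasibility on the basic columns requires 2·y_loom time + 6·y_labor = 32, 1·y_loom time + 1·y_labor = 8.
Solving: y_loom time = 4, y_labor = 4.
Shadow price of labor = 4.

4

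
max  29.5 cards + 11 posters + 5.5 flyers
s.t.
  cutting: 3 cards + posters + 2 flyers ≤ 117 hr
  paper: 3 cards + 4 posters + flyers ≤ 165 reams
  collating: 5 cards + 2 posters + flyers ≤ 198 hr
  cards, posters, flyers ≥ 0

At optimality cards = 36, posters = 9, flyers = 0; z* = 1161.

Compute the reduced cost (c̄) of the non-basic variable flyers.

-6

Check each constraint at x*: cutting 117/117 (tight); paper 144/165 (slack 21); collating 198/198 (tight).
By complementary slackness, y = 0 for the non-binding constraint.
Dual feasibility on the basic columns requires 3·y_cutting + 5·y_collating = 29.5, 1·y_cutting + 2·y_collating = 11.
→ y_cutting = 4 and y_collating = 3.5.
Reduced cost of flyers: c₃ − yᵀa₃ = 5.5 − (4·2 + 3.5·1) = 5.5 − 11.5 = -6.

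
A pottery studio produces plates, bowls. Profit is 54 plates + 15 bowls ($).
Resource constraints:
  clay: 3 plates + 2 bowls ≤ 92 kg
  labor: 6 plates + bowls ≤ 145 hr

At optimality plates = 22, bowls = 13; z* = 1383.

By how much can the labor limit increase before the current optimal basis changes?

39

Binding constraints: clay, labor. The basis is B = [[3,2],[6,1]] with det -9.
Per unit increase in labor, x* moves by d = (0.2222, -0.3333).
The basis stays optimal until bowls reaches 0; allowable increase = 39 hr.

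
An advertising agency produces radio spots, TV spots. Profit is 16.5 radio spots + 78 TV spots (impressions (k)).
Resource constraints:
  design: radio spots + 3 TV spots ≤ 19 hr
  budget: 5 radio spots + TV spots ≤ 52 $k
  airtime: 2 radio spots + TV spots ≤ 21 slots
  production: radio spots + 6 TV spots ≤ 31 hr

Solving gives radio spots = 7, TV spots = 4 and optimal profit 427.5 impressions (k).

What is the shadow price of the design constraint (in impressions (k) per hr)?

Binding: design and production. Non-binding: budget (13 unused), airtime (3 unused).
Slack constraints have shadow price 0 (complementary slackness).
The binding rows give the dual system: 1·y_design + 1·y_production = 16.5 and 3·y_design + 6·y_production = 78.
Solving: y_design = 7, y_production = 9.5.
Shadow price of design = 7.

7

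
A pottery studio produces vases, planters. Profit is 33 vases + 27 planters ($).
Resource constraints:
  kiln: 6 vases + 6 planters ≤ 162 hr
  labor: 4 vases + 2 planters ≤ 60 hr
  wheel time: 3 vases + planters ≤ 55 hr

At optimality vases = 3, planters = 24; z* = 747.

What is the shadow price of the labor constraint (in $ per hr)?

3

Binding: kiln and labor. Non-binding: wheel time (22 unused).
Since wheel time is not tight, its dual is 0.
From A_Bᵀ y = c: 6·y_kiln + 4·y_labor = 33; 6·y_kiln + 2·y_labor = 27.
Solving: y_kiln = 3.5, y_labor = 3.
Shadow price of labor = 3.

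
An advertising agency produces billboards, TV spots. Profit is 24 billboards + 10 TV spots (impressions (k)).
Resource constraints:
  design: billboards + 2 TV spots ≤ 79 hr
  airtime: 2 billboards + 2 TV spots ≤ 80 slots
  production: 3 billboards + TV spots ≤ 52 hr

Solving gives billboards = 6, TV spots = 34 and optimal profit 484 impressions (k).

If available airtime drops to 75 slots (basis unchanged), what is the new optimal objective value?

476.5

At the optimum: design uses 74 of 79 (slack = 5); airtime uses 80 of 80 (binding); production uses 52 of 52 (binding).
Slack constraints have shadow price 0 (complementary slackness).
Dual feasibility on the basic columns requires 2·y_airtime + 3·y_production = 24, 2·y_airtime + 1·y_production = 10.
This yields shadow prices y_airtime = 1.5, y_production = 7.
Δz = y_airtime·Δb = 1.5 × (-5) = -7.5, so new z* = 484 − 7.5 = 476.5.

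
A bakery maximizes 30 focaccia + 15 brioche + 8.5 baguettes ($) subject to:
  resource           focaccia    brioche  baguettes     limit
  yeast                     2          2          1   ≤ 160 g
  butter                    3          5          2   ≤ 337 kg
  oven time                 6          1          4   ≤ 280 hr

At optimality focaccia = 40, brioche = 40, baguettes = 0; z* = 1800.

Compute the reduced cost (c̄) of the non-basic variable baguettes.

-9.5

Check each constraint at x*: yeast 160/160 (tight); butter 320/337 (slack 17); oven time 280/280 (tight).
Since butter is not tight, its dual is 0.
From A_Bᵀ y = c: 2·y_yeast + 6·y_oven time = 30; 2·y_yeast + 1·y_oven time = 15.
Solving: y_yeast = 6, y_oven time = 3.
Reduced cost of baguettes: c₃ − yᵀa₃ = 8.5 − (6·1 + 3·4) = 8.5 − 18 = -9.5.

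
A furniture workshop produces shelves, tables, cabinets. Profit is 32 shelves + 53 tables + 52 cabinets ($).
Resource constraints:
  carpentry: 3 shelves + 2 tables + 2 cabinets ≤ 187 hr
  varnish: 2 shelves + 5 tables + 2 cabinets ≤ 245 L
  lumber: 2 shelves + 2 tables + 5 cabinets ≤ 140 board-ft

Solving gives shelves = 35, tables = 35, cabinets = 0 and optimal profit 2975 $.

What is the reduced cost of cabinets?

Binding: varnish and lumber. Non-binding: carpentry (12 unused).
Since carpentry is not tight, its dual is 0.
The binding rows give the dual system: 2·y_varnish + 2·y_lumber = 32 and 5·y_varnish + 2·y_lumber = 53.
→ y_varnish = 7 and y_lumber = 9.
Reduced cost of cabinets: c₃ − yᵀa₃ = 52 − (7·2 + 9·5) = 52 − 59 = -7.

-7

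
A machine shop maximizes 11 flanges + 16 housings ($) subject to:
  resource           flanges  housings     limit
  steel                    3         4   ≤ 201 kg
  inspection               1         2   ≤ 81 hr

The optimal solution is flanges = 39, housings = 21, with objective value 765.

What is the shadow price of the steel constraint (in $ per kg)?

3

Check each constraint at x*: steel 201/201 (tight); inspection 81/81 (tight).
Dual feasibility on the basic columns requires 3·y_steel + 1·y_inspection = 11, 4·y_steel + 2·y_inspection = 16.
Solving: y_steel = 3, y_inspection = 2.
Shadow price of steel = 3.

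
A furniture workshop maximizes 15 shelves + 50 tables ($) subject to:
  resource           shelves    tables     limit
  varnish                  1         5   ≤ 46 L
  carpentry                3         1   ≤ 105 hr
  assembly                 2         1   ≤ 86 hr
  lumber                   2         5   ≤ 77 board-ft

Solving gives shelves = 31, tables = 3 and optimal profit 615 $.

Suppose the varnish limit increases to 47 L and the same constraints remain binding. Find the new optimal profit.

Binding: varnish and lumber. Non-binding: carpentry (9 unused), assembly (21 unused).
By complementary slackness, y = 0 for the non-binding constraints.
The binding rows give the dual system: 1·y_varnish + 2·y_lumber = 15 and 5·y_varnish + 5·y_lumber = 50.
This yields shadow prices y_varnish = 5, y_lumber = 5.
Δz = y_varnish·Δb = 5 × (1) = 5, so new z* = 615 + 5 = 620.

620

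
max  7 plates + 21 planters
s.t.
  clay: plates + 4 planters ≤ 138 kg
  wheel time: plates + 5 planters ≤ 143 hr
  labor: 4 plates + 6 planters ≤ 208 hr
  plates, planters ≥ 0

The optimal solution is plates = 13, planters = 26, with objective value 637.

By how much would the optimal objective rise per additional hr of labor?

1

At the optimum: clay uses 117 of 138 (slack = 21); wheel time uses 143 of 143 (binding); labor uses 208 of 208 (binding).
By complementary slackness, y = 0 for the non-binding constraint.
The binding rows give the dual system: 1·y_wheel time + 4·y_labor = 7 and 5·y_wheel time + 6·y_labor = 21.
→ y_wheel time = 3 and y_labor = 1.
Shadow price of labor = 1.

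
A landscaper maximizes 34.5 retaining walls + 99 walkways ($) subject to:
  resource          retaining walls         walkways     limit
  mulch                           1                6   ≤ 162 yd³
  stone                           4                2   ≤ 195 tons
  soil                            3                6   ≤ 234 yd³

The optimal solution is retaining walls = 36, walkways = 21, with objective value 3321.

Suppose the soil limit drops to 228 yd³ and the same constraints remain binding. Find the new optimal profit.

Check each constraint at x*: mulch 162/162 (tight); stone 186/195 (slack 9); soil 234/234 (tight).
Slack constraints have shadow price 0 (complementary slackness).
From A_Bᵀ y = c: 1·y_mulch + 3·y_soil = 34.5; 6·y_mulch + 6·y_soil = 99.
Solving: y_mulch = 7.5, y_soil = 9.
Δz = y_soil·Δb = 9 × (-6) = -54, so new z* = 3321 − 54 = 3267.

3267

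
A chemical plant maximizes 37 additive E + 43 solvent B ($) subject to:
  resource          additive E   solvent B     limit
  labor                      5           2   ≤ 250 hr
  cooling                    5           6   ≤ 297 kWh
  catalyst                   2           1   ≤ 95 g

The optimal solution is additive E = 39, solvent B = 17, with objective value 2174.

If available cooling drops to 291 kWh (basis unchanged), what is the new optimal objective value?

2132

Binding: cooling and catalyst. Non-binding: labor (21 unused).
Since labor is not tight, its dual is 0.
From A_Bᵀ y = c: 5·y_cooling + 2·y_catalyst = 37; 6·y_cooling + 1·y_catalyst = 43.
→ y_cooling = 7 and y_catalyst = 1.
Δz = y_cooling·Δb = 7 × (-6) = -42, so new z* = 2174 − 42 = 2132.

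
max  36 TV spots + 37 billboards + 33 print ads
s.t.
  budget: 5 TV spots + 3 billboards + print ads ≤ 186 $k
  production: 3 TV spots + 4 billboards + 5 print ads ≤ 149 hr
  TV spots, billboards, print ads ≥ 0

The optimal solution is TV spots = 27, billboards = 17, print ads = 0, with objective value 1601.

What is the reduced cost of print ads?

Check each constraint at x*: budget 186/186 (tight); production 149/149 (tight).
Dual feasibility on the basic columns requires 5·y_budget + 3·y_production = 36, 3·y_budget + 4·y_production = 37.
Solving: y_budget = 3, y_production = 7.
Reduced cost of print ads: c₃ − yᵀa₃ = 33 − (3·1 + 7·5) = 33 − 38 = -5.

-5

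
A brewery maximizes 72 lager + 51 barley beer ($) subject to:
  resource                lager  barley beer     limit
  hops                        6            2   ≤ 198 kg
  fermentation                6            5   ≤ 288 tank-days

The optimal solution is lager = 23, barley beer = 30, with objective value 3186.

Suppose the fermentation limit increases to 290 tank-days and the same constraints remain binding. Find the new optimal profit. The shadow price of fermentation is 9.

Δb = 2, so new z* = 3186 + (9)·(2) = 3186 + 18 = 3204.

3204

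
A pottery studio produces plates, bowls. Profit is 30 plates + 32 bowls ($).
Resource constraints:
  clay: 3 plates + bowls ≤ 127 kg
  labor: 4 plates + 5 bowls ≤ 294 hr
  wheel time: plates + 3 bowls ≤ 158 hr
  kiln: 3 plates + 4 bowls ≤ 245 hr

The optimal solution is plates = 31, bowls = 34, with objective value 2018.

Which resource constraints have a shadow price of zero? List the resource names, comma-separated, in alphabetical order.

kiln, wheel time

clay: 127/127 (binding)
labor: 294/294 (binding)
wheel time: 133/158 (slack 25)
kiln: 229/245 (slack 16)
By complementary slackness, a constraint with positive slack has shadow price 0 → kiln, wheel time.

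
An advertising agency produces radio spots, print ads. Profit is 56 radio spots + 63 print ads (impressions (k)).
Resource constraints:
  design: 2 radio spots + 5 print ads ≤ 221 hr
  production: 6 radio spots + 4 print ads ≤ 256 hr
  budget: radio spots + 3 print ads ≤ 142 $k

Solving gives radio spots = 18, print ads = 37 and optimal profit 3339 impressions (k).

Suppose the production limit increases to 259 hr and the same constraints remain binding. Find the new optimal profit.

3360

Binding: design and production. Non-binding: budget (13 unused).
Since budget is not tight, its dual is 0.
Dual feasibility on the basic columns requires 2·y_design + 6·y_production = 56, 5·y_design + 4·y_production = 63.
Solving: y_design = 7, y_production = 7.
Δz = y_production·Δb = 7 × (3) = 21, so new z* = 3339 + 21 = 3360.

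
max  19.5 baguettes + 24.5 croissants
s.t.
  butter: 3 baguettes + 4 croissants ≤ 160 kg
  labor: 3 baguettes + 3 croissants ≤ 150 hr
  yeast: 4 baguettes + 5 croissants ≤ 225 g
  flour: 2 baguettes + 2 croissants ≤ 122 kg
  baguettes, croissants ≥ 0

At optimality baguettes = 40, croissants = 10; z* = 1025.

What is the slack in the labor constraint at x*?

0

labor used = 3·40 + 3·10 = 150; slack = 150 − 150 = 0.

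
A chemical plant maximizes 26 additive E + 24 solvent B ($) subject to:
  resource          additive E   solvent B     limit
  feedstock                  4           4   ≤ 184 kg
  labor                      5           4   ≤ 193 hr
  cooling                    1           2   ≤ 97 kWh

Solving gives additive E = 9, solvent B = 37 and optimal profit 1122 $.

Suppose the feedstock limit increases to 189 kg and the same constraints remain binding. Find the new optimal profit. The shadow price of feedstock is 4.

Δb = 5, so new z* = 1122 + (4)·(5) = 1122 + 20 = 1142.

1142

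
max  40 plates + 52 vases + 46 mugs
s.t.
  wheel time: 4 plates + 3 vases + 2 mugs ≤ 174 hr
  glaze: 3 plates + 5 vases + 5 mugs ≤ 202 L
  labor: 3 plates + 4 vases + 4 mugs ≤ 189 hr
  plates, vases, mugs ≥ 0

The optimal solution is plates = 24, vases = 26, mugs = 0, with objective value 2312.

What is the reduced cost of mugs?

-2

Binding: wheel time and glaze. Non-binding: labor (13 unused).
Slack constraints have shadow price 0 (complementary slackness).
From A_Bᵀ y = c: 4·y_wheel time + 3·y_glaze = 40; 3·y_wheel time + 5·y_glaze = 52.
This yields shadow prices y_wheel time = 4, y_glaze = 8.
Reduced cost of mugs: c₃ − yᵀa₃ = 46 − (4·2 + 8·5) = 46 − 48 = -2.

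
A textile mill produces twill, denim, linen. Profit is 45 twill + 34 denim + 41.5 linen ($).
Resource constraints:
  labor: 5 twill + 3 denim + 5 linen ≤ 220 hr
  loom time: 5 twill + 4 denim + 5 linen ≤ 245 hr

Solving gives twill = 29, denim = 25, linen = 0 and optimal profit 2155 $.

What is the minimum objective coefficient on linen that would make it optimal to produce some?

45

Check each constraint at x*: labor 220/220 (tight); loom time 245/245 (tight).
The binding rows give the dual system: 5·y_labor + 5·y_loom time = 45 and 3·y_labor + 4·y_loom time = 34.
Solving: y_labor = 2, y_loom time = 7.
linen enters the basis when its profit ≥ yᵀa₃ = 2·5 + 7·5 = 45.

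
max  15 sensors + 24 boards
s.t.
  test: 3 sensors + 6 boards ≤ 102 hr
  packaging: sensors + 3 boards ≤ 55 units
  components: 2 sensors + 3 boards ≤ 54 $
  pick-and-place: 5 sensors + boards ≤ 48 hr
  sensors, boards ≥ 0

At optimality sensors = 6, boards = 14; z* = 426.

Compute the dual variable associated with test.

At the optimum: test uses 102 of 102 (binding); packaging uses 48 of 55 (slack = 7); components uses 54 of 54 (binding); pick-and-place uses 44 of 48 (slack = 4).
Since packaging, pick-and-place are not tight, their duals are 0.
From A_Bᵀ y = c: 3·y_test + 2·y_components = 15; 6·y_test + 3·y_components = 24.
→ y_test = 1 and y_components = 6.
Shadow price of test = 1.

1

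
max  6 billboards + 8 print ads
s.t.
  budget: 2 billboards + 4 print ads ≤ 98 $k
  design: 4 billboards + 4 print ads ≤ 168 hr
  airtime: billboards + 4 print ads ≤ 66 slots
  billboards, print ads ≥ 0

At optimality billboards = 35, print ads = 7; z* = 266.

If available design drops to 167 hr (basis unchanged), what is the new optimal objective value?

265

Binding: budget and design. Non-binding: airtime (3 unused).
Slack constraints have shadow price 0 (complementary slackness).
Dual feasibility on the basic columns requires 2·y_budget + 4·y_design = 6, 4·y_budget + 4·y_design = 8.
Solving: y_budget = 1, y_design = 1.
Δz = y_design·Δb = 1 × (-1) = -1, so new z* = 266 − 1 = 265.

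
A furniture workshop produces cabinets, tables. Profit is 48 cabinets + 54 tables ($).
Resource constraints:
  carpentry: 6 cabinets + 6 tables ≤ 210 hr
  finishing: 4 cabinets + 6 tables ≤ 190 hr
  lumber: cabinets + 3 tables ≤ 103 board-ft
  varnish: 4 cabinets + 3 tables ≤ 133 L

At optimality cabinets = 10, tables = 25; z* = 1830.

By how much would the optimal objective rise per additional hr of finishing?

3

At the optimum: carpentry uses 210 of 210 (binding); finishing uses 190 of 190 (binding); lumber uses 85 of 103 (slack = 18); varnish uses 115 of 133 (slack = 18).
By complementary slackness, y = 0 for the non-binding constraints.
Dual feasibility on the basic columns requires 6·y_carpentry + 4·y_finishing = 48, 6·y_carpentry + 6·y_finishing = 54.
→ y_carpentry = 6 and y_finishing = 3.
Shadow price of finishing = 3.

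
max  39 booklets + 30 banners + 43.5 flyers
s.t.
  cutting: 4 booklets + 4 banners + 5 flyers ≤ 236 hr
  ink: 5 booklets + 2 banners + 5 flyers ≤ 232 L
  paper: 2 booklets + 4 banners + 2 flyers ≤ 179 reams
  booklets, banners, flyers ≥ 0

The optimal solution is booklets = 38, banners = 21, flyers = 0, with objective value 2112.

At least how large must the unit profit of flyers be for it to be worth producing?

Check each constraint at x*: cutting 236/236 (tight); ink 232/232 (tight); paper 160/179 (slack 19).
By complementary slackness, y = 0 for the non-binding constraint.
Dual feasibility on the basic columns requires 4·y_cutting + 5·y_ink = 39, 4·y_cutting + 2·y_ink = 30.
→ y_cutting = 6 and y_ink = 3.
flyers enters the basis when its profit ≥ yᵀa₃ = 6·5 + 3·5 = 45.

45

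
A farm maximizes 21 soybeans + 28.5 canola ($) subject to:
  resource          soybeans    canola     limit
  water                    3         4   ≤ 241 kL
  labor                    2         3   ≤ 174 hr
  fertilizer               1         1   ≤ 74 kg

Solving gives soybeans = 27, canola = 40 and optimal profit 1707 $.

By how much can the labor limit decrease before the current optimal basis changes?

7

Binding constraints: water, labor. The basis is B = [[3,4],[2,3]] with det 1.
Per unit decrease in labor, x* moves by d = (4, -3).
The basis stays optimal until fertilizer becomes binding; allowable decrease = 7 hr.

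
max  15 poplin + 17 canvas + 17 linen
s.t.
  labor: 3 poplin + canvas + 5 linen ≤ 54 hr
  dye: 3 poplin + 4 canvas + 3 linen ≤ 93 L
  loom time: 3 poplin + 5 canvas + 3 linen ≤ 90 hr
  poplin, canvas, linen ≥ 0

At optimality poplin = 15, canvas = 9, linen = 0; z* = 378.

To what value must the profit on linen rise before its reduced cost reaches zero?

19

At the optimum: labor uses 54 of 54 (binding); dye uses 81 of 93 (slack = 12); loom time uses 90 of 90 (binding).
Slack constraints have shadow price 0 (complementary slackness).
Dual feasibility on the basic columns requires 3·y_labor + 3·y_loom time = 15, 1·y_labor + 5·y_loom time = 17.
This yields shadow prices y_labor = 2, y_loom time = 3.
linen enters the basis when its profit ≥ yᵀa₃ = 2·5 + 3·3 = 19.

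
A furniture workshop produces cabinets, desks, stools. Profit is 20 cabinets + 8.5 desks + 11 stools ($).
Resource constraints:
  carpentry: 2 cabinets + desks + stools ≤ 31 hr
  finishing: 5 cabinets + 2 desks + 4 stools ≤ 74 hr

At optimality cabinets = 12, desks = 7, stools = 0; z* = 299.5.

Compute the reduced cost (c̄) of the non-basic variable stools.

-3.5

At the optimum: carpentry uses 31 of 31 (binding); finishing uses 74 of 74 (binding).
From A_Bᵀ y = c: 2·y_carpentry + 5·y_finishing = 20; 1·y_carpentry + 2·y_finishing = 8.5.
Solving: y_carpentry = 2.5, y_finishing = 3.
Reduced cost of stools: c₃ − yᵀa₃ = 11 − (2.5·1 + 3·4) = 11 − 14.5 = -3.5.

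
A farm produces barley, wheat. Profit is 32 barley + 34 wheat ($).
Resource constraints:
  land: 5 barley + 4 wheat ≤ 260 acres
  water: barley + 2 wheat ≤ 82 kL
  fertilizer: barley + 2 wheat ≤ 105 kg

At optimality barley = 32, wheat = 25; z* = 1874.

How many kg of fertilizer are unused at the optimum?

fertilizer used = 1·32 + 2·25 = 82; slack = 105 − 82 = 23.

23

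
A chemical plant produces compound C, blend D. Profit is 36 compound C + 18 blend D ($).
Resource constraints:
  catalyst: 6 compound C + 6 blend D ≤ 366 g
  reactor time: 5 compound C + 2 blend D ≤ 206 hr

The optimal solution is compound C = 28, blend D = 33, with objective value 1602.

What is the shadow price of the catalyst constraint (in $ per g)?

1

Check each constraint at x*: catalyst 366/366 (tight); reactor time 206/206 (tight).
From A_Bᵀ y = c: 6·y_catalyst + 5·y_reactor time = 36; 6·y_catalyst + 2·y_reactor time = 18.
→ y_catalyst = 1 and y_reactor time = 6.
Shadow price of catalyst = 1.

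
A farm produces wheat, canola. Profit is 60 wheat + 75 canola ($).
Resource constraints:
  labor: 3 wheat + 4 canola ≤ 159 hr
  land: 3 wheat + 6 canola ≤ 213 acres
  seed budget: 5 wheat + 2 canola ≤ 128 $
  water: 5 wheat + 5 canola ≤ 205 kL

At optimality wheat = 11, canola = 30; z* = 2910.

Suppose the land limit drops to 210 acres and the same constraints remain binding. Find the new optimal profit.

Check each constraint at x*: labor 153/159 (slack 6); land 213/213 (tight); seed budget 115/128 (slack 13); water 205/205 (tight).
Slack constraints have shadow price 0 (complementary slackness).
From A_Bᵀ y = c: 3·y_land + 5·y_water = 60; 6·y_land + 5·y_water = 75.
Solving: y_land = 5, y_water = 9.
Δz = y_land·Δb = 5 × (-3) = -15, so new z* = 2910 − 15 = 2895.

2895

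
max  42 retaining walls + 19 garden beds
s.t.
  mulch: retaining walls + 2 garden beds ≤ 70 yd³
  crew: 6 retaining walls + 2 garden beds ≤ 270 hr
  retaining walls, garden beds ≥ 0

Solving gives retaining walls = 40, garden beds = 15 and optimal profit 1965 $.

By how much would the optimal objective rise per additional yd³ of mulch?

3

Both mulch and crew are binding at x*.
From A_Bᵀ y = c: 1·y_mulch + 6·y_crew = 42; 2·y_mulch + 2·y_crew = 19.
Solving: y_mulch = 3, y_crew = 6.5.
Shadow price of mulch = 3.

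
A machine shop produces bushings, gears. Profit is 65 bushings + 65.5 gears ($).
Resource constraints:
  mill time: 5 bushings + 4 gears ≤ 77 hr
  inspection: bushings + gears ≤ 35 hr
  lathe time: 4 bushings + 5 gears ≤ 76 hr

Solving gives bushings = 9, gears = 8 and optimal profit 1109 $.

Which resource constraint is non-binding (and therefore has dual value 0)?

inspection

mill time: 77/77 (binding)
inspection: 17/35 (slack 18)
lathe time: 76/76 (binding)
By complementary slackness, a constraint with positive slack has shadow price 0 → inspection.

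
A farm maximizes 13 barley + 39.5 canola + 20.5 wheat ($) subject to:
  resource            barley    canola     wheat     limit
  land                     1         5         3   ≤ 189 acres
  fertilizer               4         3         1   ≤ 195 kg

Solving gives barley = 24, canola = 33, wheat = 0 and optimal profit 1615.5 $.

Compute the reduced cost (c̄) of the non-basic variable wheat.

-2

Check each constraint at x*: land 189/189 (tight); fertilizer 195/195 (tight).
From A_Bᵀ y = c: 1·y_land + 4·y_fertilizer = 13; 5·y_land + 3·y_fertilizer = 39.5.
→ y_land = 7 and y_fertilizer = 1.5.
Reduced cost of wheat: c₃ − yᵀa₃ = 20.5 − (7·3 + 1.5·1) = 20.5 − 22.5 = -2.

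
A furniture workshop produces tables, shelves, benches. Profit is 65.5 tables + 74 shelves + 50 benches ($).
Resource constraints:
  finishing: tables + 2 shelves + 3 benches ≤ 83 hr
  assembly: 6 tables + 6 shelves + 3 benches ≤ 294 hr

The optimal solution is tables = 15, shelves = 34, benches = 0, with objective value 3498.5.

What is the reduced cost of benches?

At the optimum: finishing uses 83 of 83 (binding); assembly uses 294 of 294 (binding).
The binding rows give the dual system: 1·y_finishing + 6·y_assembly = 65.5 and 2·y_finishing + 6·y_assembly = 74.
→ y_finishing = 8.5 and y_assembly = 9.5.
Reduced cost of benches: c₃ − yᵀa₃ = 50 − (8.5·3 + 9.5·3) = 50 − 54 = -4.

-4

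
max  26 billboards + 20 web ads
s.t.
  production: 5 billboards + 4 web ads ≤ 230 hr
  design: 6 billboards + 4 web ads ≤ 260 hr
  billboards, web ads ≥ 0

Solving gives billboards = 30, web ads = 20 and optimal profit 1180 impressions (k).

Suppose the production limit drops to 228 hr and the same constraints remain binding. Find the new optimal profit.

Both production and design are binding at x*.
Dual feasibility on the basic columns requires 5·y_production + 6·y_design = 26, 4·y_production + 4·y_design = 20.
Solving: y_production = 4, y_design = 1.
Δz = y_production·Δb = 4 × (-2) = -8, so new z* = 1180 − 8 = 1172.

1172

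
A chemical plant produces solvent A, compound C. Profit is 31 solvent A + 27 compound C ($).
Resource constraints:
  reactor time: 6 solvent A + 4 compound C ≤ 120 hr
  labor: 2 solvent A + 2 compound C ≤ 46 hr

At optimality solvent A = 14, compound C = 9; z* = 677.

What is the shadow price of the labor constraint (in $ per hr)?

9.5

Both reactor time and labor are binding at x*.
The binding rows give the dual system: 6·y_reactor time + 2·y_labor = 31 and 4·y_reactor time + 2·y_labor = 27.
→ y_reactor time = 2 and y_labor = 9.5.
Shadow price of labor = 9.5.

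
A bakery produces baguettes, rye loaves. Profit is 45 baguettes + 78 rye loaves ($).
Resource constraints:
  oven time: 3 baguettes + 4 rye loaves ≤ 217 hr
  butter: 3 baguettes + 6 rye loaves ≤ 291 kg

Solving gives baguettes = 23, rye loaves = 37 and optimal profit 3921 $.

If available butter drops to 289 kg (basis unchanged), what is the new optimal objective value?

Both oven time and butter are binding at x*.
From A_Bᵀ y = c: 3·y_oven time + 3·y_butter = 45; 4·y_oven time + 6·y_butter = 78.
This yields shadow prices y_oven time = 6, y_butter = 9.
Δz = y_butter·Δb = 9 × (-2) = -18, so new z* = 3921 − 18 = 3903.

3903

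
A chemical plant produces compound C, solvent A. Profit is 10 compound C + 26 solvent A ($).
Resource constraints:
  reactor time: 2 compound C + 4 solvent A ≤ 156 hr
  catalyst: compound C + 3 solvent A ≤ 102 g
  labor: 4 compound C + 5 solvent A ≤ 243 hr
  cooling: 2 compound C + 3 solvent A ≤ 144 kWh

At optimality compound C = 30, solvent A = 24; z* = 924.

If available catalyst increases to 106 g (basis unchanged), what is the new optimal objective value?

948

At the optimum: reactor time uses 156 of 156 (binding); catalyst uses 102 of 102 (binding); labor uses 240 of 243 (slack = 3); cooling uses 132 of 144 (slack = 12).
Since labor, cooling are not tight, their duals are 0.
Dual feasibility on the basic columns requires 2·y_reactor time + 1·y_catalyst = 10, 4·y_reactor time + 3·y_catalyst = 26.
→ y_reactor time = 2 and y_catalyst = 6.
Δz = y_catalyst·Δb = 6 × (4) = 24, so new z* = 924 + 24 = 948.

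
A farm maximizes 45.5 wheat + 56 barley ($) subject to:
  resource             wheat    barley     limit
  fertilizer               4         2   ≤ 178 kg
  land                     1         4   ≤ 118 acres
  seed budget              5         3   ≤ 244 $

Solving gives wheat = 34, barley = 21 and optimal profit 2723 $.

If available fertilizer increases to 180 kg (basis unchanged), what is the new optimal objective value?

2741

At the optimum: fertilizer uses 178 of 178 (binding); land uses 118 of 118 (binding); seed budget uses 233 of 244 (slack = 11).
Slack constraints have shadow price 0 (complementary slackness).
From A_Bᵀ y = c: 4·y_fertilizer + 1·y_land = 45.5; 2·y_fertilizer + 4·y_land = 56.
→ y_fertilizer = 9 and y_land = 9.5.
Δz = y_fertilizer·Δb = 9 × (2) = 18, so new z* = 2723 + 18 = 2741.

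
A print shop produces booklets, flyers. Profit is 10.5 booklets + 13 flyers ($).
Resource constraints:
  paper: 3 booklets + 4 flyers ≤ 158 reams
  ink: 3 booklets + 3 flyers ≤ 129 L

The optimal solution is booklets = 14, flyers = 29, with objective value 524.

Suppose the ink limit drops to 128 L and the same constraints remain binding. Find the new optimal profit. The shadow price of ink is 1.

Δb = -1, so new z* = 524 + (1)·(-1) = 524 − 1 = 523.

523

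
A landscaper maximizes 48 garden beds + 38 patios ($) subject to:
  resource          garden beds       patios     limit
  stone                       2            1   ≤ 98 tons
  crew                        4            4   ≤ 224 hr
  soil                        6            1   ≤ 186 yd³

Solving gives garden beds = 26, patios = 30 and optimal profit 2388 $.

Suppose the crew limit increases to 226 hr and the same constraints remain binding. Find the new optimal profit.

Binding: crew and soil. Non-binding: stone (16 unused).
By complementary slackness, y = 0 for the non-binding constraint.
Dual feasibility on the basic columns requires 4·y_crew + 6·y_soil = 48, 4·y_crew + 1·y_soil = 38.
Solving: y_crew = 9, y_soil = 2.
Δz = y_crew·Δb = 9 × (2) = 18, so new z* = 2388 + 18 = 2406.

2406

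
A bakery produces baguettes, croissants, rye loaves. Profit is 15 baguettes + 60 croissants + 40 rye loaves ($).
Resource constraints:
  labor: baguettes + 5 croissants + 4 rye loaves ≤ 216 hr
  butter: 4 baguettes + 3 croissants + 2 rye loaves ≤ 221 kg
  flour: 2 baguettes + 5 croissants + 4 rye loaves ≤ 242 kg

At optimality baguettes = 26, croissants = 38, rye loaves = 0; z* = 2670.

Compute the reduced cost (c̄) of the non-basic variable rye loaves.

-8

Check each constraint at x*: labor 216/216 (tight); butter 218/221 (slack 3); flour 242/242 (tight).
Since butter is not tight, its dual is 0.
From A_Bᵀ y = c: 1·y_labor + 2·y_flour = 15; 5·y_labor + 5·y_flour = 60.
This yields shadow prices y_labor = 9, y_flour = 3.
Reduced cost of rye loaves: c₃ − yᵀa₃ = 40 − (9·4 + 3·4) = 40 − 48 = -8.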